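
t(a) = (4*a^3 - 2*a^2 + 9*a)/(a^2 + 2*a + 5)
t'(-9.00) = 4.03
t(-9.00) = -46.46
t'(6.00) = 3.65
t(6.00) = 15.96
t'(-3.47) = 5.80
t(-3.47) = -22.02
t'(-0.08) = 2.00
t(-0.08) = -0.15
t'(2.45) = 2.60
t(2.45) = 4.33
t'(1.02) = 1.45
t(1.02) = 1.40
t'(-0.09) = 2.02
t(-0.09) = -0.17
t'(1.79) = 2.11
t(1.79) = 2.77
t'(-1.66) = 8.38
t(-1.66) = -8.74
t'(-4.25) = 4.98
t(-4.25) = -26.19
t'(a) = (-2*a - 2)*(4*a^3 - 2*a^2 + 9*a)/(a^2 + 2*a + 5)^2 + (12*a^2 - 4*a + 9)/(a^2 + 2*a + 5)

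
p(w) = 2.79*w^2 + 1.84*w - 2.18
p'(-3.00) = -14.90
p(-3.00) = 17.41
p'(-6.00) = -31.64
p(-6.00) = 87.22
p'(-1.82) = -8.32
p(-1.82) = 3.71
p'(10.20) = 58.76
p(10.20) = 306.86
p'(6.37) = 37.38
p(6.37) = 122.75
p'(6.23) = 36.60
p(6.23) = 117.57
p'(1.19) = 8.48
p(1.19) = 3.96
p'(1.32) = 9.21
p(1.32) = 5.11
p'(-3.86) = -19.70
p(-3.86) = 32.29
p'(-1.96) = -9.10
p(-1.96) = 4.93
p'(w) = 5.58*w + 1.84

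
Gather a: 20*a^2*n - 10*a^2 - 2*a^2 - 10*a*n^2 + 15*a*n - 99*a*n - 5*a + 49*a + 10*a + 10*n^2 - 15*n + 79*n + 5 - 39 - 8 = a^2*(20*n - 12) + a*(-10*n^2 - 84*n + 54) + 10*n^2 + 64*n - 42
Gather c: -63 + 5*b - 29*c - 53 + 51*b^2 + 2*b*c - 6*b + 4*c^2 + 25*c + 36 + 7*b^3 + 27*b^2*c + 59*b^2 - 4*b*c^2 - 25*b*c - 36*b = 7*b^3 + 110*b^2 - 37*b + c^2*(4 - 4*b) + c*(27*b^2 - 23*b - 4) - 80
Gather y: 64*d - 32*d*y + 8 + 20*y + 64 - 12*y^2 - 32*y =64*d - 12*y^2 + y*(-32*d - 12) + 72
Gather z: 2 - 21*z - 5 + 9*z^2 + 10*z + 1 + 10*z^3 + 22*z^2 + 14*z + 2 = 10*z^3 + 31*z^2 + 3*z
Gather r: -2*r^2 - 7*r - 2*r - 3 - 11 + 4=-2*r^2 - 9*r - 10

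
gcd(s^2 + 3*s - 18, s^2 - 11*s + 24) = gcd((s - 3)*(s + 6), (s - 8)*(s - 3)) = s - 3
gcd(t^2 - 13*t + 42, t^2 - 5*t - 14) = t - 7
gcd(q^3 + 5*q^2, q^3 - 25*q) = q^2 + 5*q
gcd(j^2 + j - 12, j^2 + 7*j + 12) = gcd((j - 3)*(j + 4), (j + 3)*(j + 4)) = j + 4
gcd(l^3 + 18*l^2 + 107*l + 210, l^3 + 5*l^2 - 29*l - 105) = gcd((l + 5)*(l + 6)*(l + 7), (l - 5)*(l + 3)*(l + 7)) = l + 7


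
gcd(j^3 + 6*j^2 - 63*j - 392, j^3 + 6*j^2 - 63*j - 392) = j^3 + 6*j^2 - 63*j - 392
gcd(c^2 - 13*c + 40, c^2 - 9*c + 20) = c - 5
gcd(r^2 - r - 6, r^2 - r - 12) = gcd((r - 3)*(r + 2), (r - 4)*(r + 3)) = 1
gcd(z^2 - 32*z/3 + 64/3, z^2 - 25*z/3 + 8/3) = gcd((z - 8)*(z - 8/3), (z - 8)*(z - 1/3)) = z - 8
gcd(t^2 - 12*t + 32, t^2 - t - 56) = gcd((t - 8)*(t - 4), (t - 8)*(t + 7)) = t - 8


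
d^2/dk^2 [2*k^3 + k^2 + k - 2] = 12*k + 2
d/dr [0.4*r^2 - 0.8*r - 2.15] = 0.8*r - 0.8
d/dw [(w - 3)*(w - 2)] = 2*w - 5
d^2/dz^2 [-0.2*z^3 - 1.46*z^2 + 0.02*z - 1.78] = -1.2*z - 2.92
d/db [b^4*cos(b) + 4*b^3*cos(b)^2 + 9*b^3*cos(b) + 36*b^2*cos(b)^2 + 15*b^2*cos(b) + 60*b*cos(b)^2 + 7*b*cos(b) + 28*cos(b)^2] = -b^4*sin(b) - 9*b^3*sin(b) - 4*b^3*sin(2*b) + 4*b^3*cos(b) - 15*b^2*sin(b) - 36*b^2*sin(2*b) + 12*b^2*cos(b)^2 + 27*b^2*cos(b) - 7*b*sin(b) - 60*b*sin(2*b) + 72*b*cos(b)^2 + 30*b*cos(b) - 28*sin(2*b) + 60*cos(b)^2 + 7*cos(b)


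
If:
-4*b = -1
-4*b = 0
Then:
No Solution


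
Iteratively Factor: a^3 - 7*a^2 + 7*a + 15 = (a - 5)*(a^2 - 2*a - 3) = (a - 5)*(a - 3)*(a + 1)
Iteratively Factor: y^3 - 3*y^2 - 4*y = (y)*(y^2 - 3*y - 4) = y*(y - 4)*(y + 1)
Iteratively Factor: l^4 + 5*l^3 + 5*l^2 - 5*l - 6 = (l + 3)*(l^3 + 2*l^2 - l - 2) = (l + 1)*(l + 3)*(l^2 + l - 2) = (l - 1)*(l + 1)*(l + 3)*(l + 2)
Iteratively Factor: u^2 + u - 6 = (u - 2)*(u + 3)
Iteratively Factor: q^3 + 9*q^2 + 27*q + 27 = (q + 3)*(q^2 + 6*q + 9) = (q + 3)^2*(q + 3)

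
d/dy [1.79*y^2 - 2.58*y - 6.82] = 3.58*y - 2.58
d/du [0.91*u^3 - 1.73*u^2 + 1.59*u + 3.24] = 2.73*u^2 - 3.46*u + 1.59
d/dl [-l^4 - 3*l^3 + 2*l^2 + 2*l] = -4*l^3 - 9*l^2 + 4*l + 2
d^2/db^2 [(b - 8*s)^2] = 2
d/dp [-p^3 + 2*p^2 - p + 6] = -3*p^2 + 4*p - 1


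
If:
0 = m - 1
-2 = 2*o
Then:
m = 1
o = -1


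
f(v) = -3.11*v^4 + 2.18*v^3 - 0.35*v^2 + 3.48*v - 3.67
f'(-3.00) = 400.32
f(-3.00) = -328.03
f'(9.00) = -8541.84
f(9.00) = -18816.19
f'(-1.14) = 31.21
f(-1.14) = -16.57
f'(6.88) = -3742.99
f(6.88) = -6254.45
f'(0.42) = 3.42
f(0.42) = -2.21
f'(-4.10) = 973.66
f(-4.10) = -1052.88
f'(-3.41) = 575.18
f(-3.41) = -526.56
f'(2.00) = -71.28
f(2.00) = -30.43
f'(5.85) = -2267.31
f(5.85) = -3201.22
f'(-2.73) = 307.24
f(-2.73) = -232.88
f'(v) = -12.44*v^3 + 6.54*v^2 - 0.7*v + 3.48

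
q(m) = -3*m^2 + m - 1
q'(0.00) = 1.00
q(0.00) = -1.00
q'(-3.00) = 19.00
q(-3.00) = -31.00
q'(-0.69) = 5.14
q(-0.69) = -3.12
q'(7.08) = -41.48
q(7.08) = -144.30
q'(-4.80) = 29.80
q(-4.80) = -74.92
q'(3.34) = -19.04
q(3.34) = -31.13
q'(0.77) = -3.62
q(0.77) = -2.01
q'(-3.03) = 19.18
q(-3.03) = -31.57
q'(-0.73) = 5.38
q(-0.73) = -3.33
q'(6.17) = -36.02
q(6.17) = -109.04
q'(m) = 1 - 6*m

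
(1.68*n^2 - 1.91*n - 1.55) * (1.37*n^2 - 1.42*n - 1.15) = 2.3016*n^4 - 5.0023*n^3 - 1.3433*n^2 + 4.3975*n + 1.7825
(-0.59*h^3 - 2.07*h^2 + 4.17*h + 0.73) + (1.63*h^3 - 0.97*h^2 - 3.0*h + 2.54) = 1.04*h^3 - 3.04*h^2 + 1.17*h + 3.27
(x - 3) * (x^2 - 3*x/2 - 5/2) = x^3 - 9*x^2/2 + 2*x + 15/2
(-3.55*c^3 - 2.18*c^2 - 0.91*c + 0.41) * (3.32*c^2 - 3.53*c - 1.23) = -11.786*c^5 + 5.2939*c^4 + 9.0407*c^3 + 7.2549*c^2 - 0.328*c - 0.5043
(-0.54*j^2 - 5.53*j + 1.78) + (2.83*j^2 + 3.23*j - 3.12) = 2.29*j^2 - 2.3*j - 1.34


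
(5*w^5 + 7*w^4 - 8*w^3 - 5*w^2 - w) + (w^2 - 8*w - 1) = 5*w^5 + 7*w^4 - 8*w^3 - 4*w^2 - 9*w - 1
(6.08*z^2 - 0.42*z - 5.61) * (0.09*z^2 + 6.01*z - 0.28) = 0.5472*z^4 + 36.503*z^3 - 4.7315*z^2 - 33.5985*z + 1.5708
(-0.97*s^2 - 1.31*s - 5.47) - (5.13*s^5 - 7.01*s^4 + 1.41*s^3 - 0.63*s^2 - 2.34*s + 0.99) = -5.13*s^5 + 7.01*s^4 - 1.41*s^3 - 0.34*s^2 + 1.03*s - 6.46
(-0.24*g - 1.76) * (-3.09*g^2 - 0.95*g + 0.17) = 0.7416*g^3 + 5.6664*g^2 + 1.6312*g - 0.2992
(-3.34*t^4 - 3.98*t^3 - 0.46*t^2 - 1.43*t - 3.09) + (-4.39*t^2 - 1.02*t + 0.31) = -3.34*t^4 - 3.98*t^3 - 4.85*t^2 - 2.45*t - 2.78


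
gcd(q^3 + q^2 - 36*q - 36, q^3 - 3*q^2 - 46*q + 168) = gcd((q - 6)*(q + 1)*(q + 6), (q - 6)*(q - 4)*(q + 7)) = q - 6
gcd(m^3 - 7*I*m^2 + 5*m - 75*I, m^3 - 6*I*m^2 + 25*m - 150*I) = m - 5*I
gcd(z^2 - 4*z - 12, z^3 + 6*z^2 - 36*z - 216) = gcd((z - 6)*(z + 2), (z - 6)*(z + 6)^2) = z - 6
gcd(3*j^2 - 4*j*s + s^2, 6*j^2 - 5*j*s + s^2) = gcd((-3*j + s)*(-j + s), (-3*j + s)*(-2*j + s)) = -3*j + s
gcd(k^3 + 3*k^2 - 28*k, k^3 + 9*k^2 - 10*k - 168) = k^2 + 3*k - 28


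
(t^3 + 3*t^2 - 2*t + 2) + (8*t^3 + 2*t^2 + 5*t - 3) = 9*t^3 + 5*t^2 + 3*t - 1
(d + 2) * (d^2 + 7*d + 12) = d^3 + 9*d^2 + 26*d + 24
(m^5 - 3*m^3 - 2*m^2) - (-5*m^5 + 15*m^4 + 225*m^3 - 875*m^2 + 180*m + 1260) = 6*m^5 - 15*m^4 - 228*m^3 + 873*m^2 - 180*m - 1260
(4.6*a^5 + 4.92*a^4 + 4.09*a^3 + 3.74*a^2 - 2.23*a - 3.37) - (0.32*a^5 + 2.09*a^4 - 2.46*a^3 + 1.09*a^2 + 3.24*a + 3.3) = 4.28*a^5 + 2.83*a^4 + 6.55*a^3 + 2.65*a^2 - 5.47*a - 6.67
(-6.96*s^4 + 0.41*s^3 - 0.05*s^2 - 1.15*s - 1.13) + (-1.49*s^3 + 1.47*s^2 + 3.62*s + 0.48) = -6.96*s^4 - 1.08*s^3 + 1.42*s^2 + 2.47*s - 0.65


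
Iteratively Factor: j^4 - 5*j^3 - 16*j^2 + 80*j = (j - 4)*(j^3 - j^2 - 20*j) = j*(j - 4)*(j^2 - j - 20) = j*(j - 5)*(j - 4)*(j + 4)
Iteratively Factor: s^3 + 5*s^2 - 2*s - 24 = (s - 2)*(s^2 + 7*s + 12) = (s - 2)*(s + 3)*(s + 4)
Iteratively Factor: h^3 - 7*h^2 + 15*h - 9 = (h - 3)*(h^2 - 4*h + 3) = (h - 3)*(h - 1)*(h - 3)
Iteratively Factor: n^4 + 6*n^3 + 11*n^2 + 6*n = (n)*(n^3 + 6*n^2 + 11*n + 6) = n*(n + 2)*(n^2 + 4*n + 3) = n*(n + 1)*(n + 2)*(n + 3)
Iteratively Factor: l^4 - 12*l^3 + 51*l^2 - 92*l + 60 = (l - 3)*(l^3 - 9*l^2 + 24*l - 20) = (l - 3)*(l - 2)*(l^2 - 7*l + 10) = (l - 3)*(l - 2)^2*(l - 5)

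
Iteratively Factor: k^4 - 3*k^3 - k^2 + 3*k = (k - 1)*(k^3 - 2*k^2 - 3*k) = (k - 3)*(k - 1)*(k^2 + k) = (k - 3)*(k - 1)*(k + 1)*(k)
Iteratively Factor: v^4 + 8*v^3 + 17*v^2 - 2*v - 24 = (v - 1)*(v^3 + 9*v^2 + 26*v + 24) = (v - 1)*(v + 3)*(v^2 + 6*v + 8) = (v - 1)*(v + 2)*(v + 3)*(v + 4)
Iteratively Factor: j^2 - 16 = (j - 4)*(j + 4)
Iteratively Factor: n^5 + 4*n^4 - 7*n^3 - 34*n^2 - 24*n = (n)*(n^4 + 4*n^3 - 7*n^2 - 34*n - 24) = n*(n + 4)*(n^3 - 7*n - 6) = n*(n - 3)*(n + 4)*(n^2 + 3*n + 2) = n*(n - 3)*(n + 2)*(n + 4)*(n + 1)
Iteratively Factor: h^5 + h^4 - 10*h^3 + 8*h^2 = (h)*(h^4 + h^3 - 10*h^2 + 8*h) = h*(h - 2)*(h^3 + 3*h^2 - 4*h) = h*(h - 2)*(h - 1)*(h^2 + 4*h) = h*(h - 2)*(h - 1)*(h + 4)*(h)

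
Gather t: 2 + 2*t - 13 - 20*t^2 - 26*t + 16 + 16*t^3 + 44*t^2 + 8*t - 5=16*t^3 + 24*t^2 - 16*t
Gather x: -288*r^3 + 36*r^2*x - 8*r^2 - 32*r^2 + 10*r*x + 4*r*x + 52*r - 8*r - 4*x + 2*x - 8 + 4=-288*r^3 - 40*r^2 + 44*r + x*(36*r^2 + 14*r - 2) - 4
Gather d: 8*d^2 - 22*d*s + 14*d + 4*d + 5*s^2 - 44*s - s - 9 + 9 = 8*d^2 + d*(18 - 22*s) + 5*s^2 - 45*s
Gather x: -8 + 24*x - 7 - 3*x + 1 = 21*x - 14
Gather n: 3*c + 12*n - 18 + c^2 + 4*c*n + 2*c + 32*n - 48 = c^2 + 5*c + n*(4*c + 44) - 66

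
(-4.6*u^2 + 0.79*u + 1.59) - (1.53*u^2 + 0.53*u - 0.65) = -6.13*u^2 + 0.26*u + 2.24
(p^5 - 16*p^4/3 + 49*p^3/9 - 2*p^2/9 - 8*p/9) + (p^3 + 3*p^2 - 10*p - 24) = p^5 - 16*p^4/3 + 58*p^3/9 + 25*p^2/9 - 98*p/9 - 24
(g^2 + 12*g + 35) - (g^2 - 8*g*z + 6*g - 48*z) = 8*g*z + 6*g + 48*z + 35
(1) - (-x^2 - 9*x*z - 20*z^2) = x^2 + 9*x*z + 20*z^2 + 1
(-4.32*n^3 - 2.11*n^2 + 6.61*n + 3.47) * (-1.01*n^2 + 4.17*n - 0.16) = 4.3632*n^5 - 15.8833*n^4 - 14.7836*n^3 + 24.3966*n^2 + 13.4123*n - 0.5552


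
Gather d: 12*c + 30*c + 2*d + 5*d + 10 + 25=42*c + 7*d + 35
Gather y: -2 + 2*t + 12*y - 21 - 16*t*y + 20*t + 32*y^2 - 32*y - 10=22*t + 32*y^2 + y*(-16*t - 20) - 33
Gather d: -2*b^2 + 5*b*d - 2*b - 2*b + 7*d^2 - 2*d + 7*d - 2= -2*b^2 - 4*b + 7*d^2 + d*(5*b + 5) - 2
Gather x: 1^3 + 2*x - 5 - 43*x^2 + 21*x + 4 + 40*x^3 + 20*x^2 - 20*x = 40*x^3 - 23*x^2 + 3*x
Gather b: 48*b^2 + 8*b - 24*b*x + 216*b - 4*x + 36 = 48*b^2 + b*(224 - 24*x) - 4*x + 36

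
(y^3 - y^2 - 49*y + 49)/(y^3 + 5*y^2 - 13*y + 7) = (y - 7)/(y - 1)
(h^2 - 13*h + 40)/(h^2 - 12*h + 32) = (h - 5)/(h - 4)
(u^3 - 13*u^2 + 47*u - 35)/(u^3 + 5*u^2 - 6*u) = (u^2 - 12*u + 35)/(u*(u + 6))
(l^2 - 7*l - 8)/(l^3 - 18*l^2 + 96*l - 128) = (l + 1)/(l^2 - 10*l + 16)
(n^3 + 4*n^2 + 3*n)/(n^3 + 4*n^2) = (n^2 + 4*n + 3)/(n*(n + 4))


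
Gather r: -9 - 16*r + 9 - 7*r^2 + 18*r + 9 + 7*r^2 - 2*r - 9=0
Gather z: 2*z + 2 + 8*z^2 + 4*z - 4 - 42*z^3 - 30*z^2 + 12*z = -42*z^3 - 22*z^2 + 18*z - 2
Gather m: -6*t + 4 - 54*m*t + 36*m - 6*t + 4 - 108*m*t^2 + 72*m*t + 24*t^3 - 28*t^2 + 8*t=m*(-108*t^2 + 18*t + 36) + 24*t^3 - 28*t^2 - 4*t + 8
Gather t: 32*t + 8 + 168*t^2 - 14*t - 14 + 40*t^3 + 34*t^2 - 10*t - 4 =40*t^3 + 202*t^2 + 8*t - 10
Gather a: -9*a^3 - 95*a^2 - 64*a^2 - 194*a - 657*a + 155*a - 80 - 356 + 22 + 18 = -9*a^3 - 159*a^2 - 696*a - 396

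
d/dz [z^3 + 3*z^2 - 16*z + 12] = 3*z^2 + 6*z - 16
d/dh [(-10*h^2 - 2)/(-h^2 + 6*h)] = 4*(-15*h^2 - h + 3)/(h^2*(h^2 - 12*h + 36))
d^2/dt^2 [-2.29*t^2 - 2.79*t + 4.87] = -4.58000000000000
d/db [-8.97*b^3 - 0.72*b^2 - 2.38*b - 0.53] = -26.91*b^2 - 1.44*b - 2.38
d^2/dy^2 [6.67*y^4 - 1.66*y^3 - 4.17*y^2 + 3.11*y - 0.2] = 80.04*y^2 - 9.96*y - 8.34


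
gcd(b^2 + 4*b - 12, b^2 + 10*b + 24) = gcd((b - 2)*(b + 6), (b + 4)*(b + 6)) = b + 6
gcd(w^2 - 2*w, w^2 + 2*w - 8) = w - 2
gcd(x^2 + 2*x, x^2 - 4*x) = x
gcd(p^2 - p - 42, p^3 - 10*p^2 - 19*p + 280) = p - 7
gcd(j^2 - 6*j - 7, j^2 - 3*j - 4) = j + 1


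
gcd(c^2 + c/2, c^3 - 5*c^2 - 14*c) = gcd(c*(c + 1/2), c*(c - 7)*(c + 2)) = c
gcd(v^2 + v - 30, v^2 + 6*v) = v + 6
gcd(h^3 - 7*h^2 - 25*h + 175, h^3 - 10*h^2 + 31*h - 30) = h - 5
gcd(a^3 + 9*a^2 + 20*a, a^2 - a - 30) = a + 5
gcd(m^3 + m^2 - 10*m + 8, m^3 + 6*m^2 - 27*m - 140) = m + 4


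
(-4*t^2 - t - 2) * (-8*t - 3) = 32*t^3 + 20*t^2 + 19*t + 6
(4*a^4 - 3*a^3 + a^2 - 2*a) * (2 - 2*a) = -8*a^5 + 14*a^4 - 8*a^3 + 6*a^2 - 4*a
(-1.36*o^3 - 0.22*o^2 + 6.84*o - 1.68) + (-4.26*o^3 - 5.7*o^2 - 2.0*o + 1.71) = -5.62*o^3 - 5.92*o^2 + 4.84*o + 0.03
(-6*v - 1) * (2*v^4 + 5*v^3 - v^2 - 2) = -12*v^5 - 32*v^4 + v^3 + v^2 + 12*v + 2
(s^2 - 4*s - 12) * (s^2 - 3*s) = s^4 - 7*s^3 + 36*s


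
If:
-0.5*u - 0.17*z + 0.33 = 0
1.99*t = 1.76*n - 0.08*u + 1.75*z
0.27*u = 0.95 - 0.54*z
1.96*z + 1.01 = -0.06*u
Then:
No Solution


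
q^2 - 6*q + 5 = (q - 5)*(q - 1)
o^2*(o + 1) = o^3 + o^2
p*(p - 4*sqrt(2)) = p^2 - 4*sqrt(2)*p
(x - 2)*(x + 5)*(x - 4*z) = x^3 - 4*x^2*z + 3*x^2 - 12*x*z - 10*x + 40*z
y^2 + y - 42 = (y - 6)*(y + 7)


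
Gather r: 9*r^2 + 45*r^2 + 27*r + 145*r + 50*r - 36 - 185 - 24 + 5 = 54*r^2 + 222*r - 240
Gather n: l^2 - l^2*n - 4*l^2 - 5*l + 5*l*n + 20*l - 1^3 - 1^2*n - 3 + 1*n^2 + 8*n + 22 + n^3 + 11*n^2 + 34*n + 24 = -3*l^2 + 15*l + n^3 + 12*n^2 + n*(-l^2 + 5*l + 41) + 42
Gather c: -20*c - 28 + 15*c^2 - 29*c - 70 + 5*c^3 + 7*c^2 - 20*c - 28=5*c^3 + 22*c^2 - 69*c - 126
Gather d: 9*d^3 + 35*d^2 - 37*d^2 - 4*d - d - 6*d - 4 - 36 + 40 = 9*d^3 - 2*d^2 - 11*d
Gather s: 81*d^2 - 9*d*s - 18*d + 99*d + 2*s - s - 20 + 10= 81*d^2 + 81*d + s*(1 - 9*d) - 10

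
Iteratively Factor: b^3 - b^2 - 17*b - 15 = (b - 5)*(b^2 + 4*b + 3) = (b - 5)*(b + 3)*(b + 1)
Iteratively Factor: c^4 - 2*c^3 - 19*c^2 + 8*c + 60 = (c + 3)*(c^3 - 5*c^2 - 4*c + 20) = (c - 5)*(c + 3)*(c^2 - 4) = (c - 5)*(c - 2)*(c + 3)*(c + 2)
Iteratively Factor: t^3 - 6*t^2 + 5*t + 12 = (t + 1)*(t^2 - 7*t + 12) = (t - 3)*(t + 1)*(t - 4)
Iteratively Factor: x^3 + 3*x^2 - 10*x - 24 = (x + 2)*(x^2 + x - 12) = (x + 2)*(x + 4)*(x - 3)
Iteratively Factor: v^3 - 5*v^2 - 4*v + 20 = (v + 2)*(v^2 - 7*v + 10) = (v - 5)*(v + 2)*(v - 2)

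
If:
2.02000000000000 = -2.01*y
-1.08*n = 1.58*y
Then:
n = 1.47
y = -1.00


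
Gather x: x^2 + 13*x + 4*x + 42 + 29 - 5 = x^2 + 17*x + 66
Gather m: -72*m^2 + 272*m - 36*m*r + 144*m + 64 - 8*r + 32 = -72*m^2 + m*(416 - 36*r) - 8*r + 96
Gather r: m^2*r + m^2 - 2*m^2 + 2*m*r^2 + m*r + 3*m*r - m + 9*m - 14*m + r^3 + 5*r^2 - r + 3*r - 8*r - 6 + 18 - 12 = -m^2 - 6*m + r^3 + r^2*(2*m + 5) + r*(m^2 + 4*m - 6)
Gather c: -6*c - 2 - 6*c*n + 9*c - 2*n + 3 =c*(3 - 6*n) - 2*n + 1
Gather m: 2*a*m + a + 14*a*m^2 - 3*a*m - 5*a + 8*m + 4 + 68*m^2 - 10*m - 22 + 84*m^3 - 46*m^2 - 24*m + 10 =-4*a + 84*m^3 + m^2*(14*a + 22) + m*(-a - 26) - 8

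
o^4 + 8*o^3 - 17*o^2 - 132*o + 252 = (o - 3)*(o - 2)*(o + 6)*(o + 7)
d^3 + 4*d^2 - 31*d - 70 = (d - 5)*(d + 2)*(d + 7)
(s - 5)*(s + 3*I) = s^2 - 5*s + 3*I*s - 15*I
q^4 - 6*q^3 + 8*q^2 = q^2*(q - 4)*(q - 2)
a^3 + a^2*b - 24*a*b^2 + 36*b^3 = (a - 3*b)*(a - 2*b)*(a + 6*b)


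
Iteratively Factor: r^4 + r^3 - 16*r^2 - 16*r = (r + 1)*(r^3 - 16*r) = r*(r + 1)*(r^2 - 16) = r*(r + 1)*(r + 4)*(r - 4)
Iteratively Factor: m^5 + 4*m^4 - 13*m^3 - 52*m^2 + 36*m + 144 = (m + 4)*(m^4 - 13*m^2 + 36) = (m + 3)*(m + 4)*(m^3 - 3*m^2 - 4*m + 12) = (m - 2)*(m + 3)*(m + 4)*(m^2 - m - 6) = (m - 2)*(m + 2)*(m + 3)*(m + 4)*(m - 3)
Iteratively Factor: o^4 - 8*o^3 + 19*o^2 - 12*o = (o - 4)*(o^3 - 4*o^2 + 3*o) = (o - 4)*(o - 1)*(o^2 - 3*o) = (o - 4)*(o - 3)*(o - 1)*(o)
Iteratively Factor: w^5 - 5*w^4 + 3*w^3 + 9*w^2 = (w)*(w^4 - 5*w^3 + 3*w^2 + 9*w) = w*(w + 1)*(w^3 - 6*w^2 + 9*w) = w*(w - 3)*(w + 1)*(w^2 - 3*w) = w*(w - 3)^2*(w + 1)*(w)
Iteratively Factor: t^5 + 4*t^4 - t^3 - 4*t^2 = (t + 4)*(t^4 - t^2) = t*(t + 4)*(t^3 - t) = t*(t + 1)*(t + 4)*(t^2 - t) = t*(t - 1)*(t + 1)*(t + 4)*(t)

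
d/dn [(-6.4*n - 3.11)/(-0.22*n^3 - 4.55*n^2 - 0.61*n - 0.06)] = (1.408*n^3 + 29.12*n^2 + 3.904*n - (6.4*n + 3.11)*(0.66*n^2 + 9.1*n + 0.61) + 0.384)/(0.22*n^3 + 4.55*n^2 + 0.61*n + 0.06)^2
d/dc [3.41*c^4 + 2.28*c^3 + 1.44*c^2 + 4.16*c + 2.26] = 13.64*c^3 + 6.84*c^2 + 2.88*c + 4.16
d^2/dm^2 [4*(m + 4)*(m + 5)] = 8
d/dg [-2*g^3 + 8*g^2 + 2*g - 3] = -6*g^2 + 16*g + 2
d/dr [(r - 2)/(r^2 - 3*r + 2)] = -1/(r^2 - 2*r + 1)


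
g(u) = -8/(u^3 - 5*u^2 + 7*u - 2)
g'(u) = -8*(-3*u^2 + 10*u - 7)/(u^3 - 5*u^2 + 7*u - 2)^2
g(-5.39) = 0.02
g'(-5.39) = 0.01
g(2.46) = 52.96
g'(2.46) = 194.49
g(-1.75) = 0.23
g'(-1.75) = 0.22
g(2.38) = 44.27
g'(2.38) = 47.32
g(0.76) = -9.19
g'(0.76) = 11.95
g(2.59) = 219.05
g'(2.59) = 7343.32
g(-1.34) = 0.35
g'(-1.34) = 0.40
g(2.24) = 47.46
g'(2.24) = -97.74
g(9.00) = -0.02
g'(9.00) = 0.01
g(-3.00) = 0.08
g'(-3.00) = 0.06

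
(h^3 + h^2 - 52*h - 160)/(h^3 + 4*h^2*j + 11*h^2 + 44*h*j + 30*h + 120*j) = (h^2 - 4*h - 32)/(h^2 + 4*h*j + 6*h + 24*j)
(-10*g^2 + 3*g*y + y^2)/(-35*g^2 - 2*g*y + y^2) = (-2*g + y)/(-7*g + y)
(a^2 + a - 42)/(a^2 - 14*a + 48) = (a + 7)/(a - 8)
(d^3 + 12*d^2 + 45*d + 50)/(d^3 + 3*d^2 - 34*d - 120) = (d^2 + 7*d + 10)/(d^2 - 2*d - 24)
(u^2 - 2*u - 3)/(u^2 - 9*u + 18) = (u + 1)/(u - 6)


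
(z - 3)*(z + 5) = z^2 + 2*z - 15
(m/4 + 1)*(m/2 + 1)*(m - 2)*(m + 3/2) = m^4/8 + 11*m^3/16 + m^2/4 - 11*m/4 - 3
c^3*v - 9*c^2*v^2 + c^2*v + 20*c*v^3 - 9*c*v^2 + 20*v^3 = (c - 5*v)*(c - 4*v)*(c*v + v)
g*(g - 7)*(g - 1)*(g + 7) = g^4 - g^3 - 49*g^2 + 49*g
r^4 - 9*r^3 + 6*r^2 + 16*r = r*(r - 8)*(r - 2)*(r + 1)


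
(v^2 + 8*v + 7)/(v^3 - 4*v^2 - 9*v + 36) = (v^2 + 8*v + 7)/(v^3 - 4*v^2 - 9*v + 36)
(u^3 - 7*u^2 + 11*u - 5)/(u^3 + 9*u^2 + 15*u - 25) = (u^2 - 6*u + 5)/(u^2 + 10*u + 25)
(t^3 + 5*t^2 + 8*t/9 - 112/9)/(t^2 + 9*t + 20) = (t^2 + t - 28/9)/(t + 5)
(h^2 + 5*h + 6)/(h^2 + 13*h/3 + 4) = 3*(h + 2)/(3*h + 4)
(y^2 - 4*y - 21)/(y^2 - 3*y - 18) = (y - 7)/(y - 6)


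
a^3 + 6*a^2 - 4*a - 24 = (a - 2)*(a + 2)*(a + 6)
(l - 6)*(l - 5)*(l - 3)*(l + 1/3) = l^4 - 41*l^3/3 + 175*l^2/3 - 69*l - 30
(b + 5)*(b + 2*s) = b^2 + 2*b*s + 5*b + 10*s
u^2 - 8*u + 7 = (u - 7)*(u - 1)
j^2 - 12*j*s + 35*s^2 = (j - 7*s)*(j - 5*s)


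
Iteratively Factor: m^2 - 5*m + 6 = (m - 3)*(m - 2)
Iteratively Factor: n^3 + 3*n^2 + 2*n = (n + 2)*(n^2 + n) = (n + 1)*(n + 2)*(n)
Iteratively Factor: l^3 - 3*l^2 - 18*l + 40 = (l + 4)*(l^2 - 7*l + 10) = (l - 5)*(l + 4)*(l - 2)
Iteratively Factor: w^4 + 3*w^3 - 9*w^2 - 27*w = (w)*(w^3 + 3*w^2 - 9*w - 27) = w*(w + 3)*(w^2 - 9) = w*(w - 3)*(w + 3)*(w + 3)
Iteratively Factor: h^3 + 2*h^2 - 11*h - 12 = (h + 4)*(h^2 - 2*h - 3) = (h + 1)*(h + 4)*(h - 3)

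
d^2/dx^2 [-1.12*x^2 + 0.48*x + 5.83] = -2.24000000000000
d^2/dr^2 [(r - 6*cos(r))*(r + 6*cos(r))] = 74 - 144*sin(r)^2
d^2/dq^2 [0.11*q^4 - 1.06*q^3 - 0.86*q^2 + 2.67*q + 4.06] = 1.32*q^2 - 6.36*q - 1.72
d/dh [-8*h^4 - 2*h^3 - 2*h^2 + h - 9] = -32*h^3 - 6*h^2 - 4*h + 1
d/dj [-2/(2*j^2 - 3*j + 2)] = 2*(4*j - 3)/(2*j^2 - 3*j + 2)^2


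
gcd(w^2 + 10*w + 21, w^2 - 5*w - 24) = w + 3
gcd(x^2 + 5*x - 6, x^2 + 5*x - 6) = x^2 + 5*x - 6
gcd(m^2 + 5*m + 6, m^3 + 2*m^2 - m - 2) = m + 2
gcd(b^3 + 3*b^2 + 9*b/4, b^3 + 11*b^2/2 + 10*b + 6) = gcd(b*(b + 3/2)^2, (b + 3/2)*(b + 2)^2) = b + 3/2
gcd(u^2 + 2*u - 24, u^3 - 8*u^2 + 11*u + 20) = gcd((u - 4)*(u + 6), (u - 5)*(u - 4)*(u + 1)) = u - 4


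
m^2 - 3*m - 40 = (m - 8)*(m + 5)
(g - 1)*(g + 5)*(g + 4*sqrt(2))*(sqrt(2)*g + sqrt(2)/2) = sqrt(2)*g^4 + 9*sqrt(2)*g^3/2 + 8*g^3 - 3*sqrt(2)*g^2 + 36*g^2 - 24*g - 5*sqrt(2)*g/2 - 20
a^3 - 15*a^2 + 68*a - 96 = (a - 8)*(a - 4)*(a - 3)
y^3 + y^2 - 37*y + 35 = (y - 5)*(y - 1)*(y + 7)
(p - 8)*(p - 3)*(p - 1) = p^3 - 12*p^2 + 35*p - 24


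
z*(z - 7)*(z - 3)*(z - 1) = z^4 - 11*z^3 + 31*z^2 - 21*z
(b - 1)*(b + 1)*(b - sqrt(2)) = b^3 - sqrt(2)*b^2 - b + sqrt(2)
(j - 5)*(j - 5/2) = j^2 - 15*j/2 + 25/2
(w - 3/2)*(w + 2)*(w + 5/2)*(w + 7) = w^4 + 10*w^3 + 77*w^2/4 - 79*w/4 - 105/2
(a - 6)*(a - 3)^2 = a^3 - 12*a^2 + 45*a - 54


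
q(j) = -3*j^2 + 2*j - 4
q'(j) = 2 - 6*j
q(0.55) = -3.81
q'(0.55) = -1.30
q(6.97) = -135.80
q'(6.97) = -39.82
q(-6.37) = -138.47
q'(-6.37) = 40.22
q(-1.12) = -10.00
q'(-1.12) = 8.72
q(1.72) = -9.44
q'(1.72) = -8.32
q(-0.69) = -6.81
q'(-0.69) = 6.14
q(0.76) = -4.21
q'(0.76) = -2.56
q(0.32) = -3.67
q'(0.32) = 0.08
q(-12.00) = -460.00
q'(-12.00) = 74.00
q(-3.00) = -37.00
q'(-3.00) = 20.00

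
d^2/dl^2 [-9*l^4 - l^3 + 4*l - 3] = 6*l*(-18*l - 1)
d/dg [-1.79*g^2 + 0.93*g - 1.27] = 0.93 - 3.58*g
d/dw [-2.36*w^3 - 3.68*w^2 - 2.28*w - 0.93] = -7.08*w^2 - 7.36*w - 2.28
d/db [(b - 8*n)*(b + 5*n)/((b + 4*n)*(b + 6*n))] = n*(13*b^2 + 128*b*n + 328*n^2)/(b^4 + 20*b^3*n + 148*b^2*n^2 + 480*b*n^3 + 576*n^4)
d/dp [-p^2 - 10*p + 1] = -2*p - 10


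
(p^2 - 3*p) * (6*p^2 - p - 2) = 6*p^4 - 19*p^3 + p^2 + 6*p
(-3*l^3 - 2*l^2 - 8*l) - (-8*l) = -3*l^3 - 2*l^2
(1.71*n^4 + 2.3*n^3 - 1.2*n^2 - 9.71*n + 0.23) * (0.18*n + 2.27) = 0.3078*n^5 + 4.2957*n^4 + 5.005*n^3 - 4.4718*n^2 - 22.0003*n + 0.5221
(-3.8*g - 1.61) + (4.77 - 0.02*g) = 3.16 - 3.82*g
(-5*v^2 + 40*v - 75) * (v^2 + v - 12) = -5*v^4 + 35*v^3 + 25*v^2 - 555*v + 900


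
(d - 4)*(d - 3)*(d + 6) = d^3 - d^2 - 30*d + 72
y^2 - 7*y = y*(y - 7)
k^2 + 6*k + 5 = (k + 1)*(k + 5)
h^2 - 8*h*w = h*(h - 8*w)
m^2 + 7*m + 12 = (m + 3)*(m + 4)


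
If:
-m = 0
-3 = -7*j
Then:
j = 3/7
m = 0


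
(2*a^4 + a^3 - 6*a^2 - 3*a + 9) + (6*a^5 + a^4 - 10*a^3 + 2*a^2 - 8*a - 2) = 6*a^5 + 3*a^4 - 9*a^3 - 4*a^2 - 11*a + 7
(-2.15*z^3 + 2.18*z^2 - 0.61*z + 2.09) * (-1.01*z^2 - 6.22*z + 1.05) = 2.1715*z^5 + 11.1712*z^4 - 15.201*z^3 + 3.9723*z^2 - 13.6403*z + 2.1945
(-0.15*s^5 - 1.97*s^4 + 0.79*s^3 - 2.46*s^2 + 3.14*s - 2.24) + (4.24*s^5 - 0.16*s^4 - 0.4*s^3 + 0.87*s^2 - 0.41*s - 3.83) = 4.09*s^5 - 2.13*s^4 + 0.39*s^3 - 1.59*s^2 + 2.73*s - 6.07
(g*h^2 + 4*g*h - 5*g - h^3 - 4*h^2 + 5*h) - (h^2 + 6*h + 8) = g*h^2 + 4*g*h - 5*g - h^3 - 5*h^2 - h - 8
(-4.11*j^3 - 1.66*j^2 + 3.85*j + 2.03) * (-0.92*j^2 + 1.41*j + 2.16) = 3.7812*j^5 - 4.2679*j^4 - 14.7602*j^3 - 0.0247000000000002*j^2 + 11.1783*j + 4.3848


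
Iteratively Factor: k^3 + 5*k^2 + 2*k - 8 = (k - 1)*(k^2 + 6*k + 8) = (k - 1)*(k + 2)*(k + 4)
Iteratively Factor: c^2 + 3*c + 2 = (c + 1)*(c + 2)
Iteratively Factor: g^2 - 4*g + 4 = (g - 2)*(g - 2)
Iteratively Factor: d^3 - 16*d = (d)*(d^2 - 16) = d*(d - 4)*(d + 4)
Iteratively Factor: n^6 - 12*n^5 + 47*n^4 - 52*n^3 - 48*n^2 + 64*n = (n + 1)*(n^5 - 13*n^4 + 60*n^3 - 112*n^2 + 64*n) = (n - 4)*(n + 1)*(n^4 - 9*n^3 + 24*n^2 - 16*n) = (n - 4)^2*(n + 1)*(n^3 - 5*n^2 + 4*n) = (n - 4)^2*(n - 1)*(n + 1)*(n^2 - 4*n) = n*(n - 4)^2*(n - 1)*(n + 1)*(n - 4)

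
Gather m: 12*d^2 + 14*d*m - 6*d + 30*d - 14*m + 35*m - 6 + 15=12*d^2 + 24*d + m*(14*d + 21) + 9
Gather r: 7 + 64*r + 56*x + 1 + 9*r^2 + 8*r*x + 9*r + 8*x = 9*r^2 + r*(8*x + 73) + 64*x + 8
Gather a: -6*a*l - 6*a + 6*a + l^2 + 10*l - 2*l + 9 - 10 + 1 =-6*a*l + l^2 + 8*l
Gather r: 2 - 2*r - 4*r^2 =-4*r^2 - 2*r + 2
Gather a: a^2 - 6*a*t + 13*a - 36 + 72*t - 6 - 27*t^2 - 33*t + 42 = a^2 + a*(13 - 6*t) - 27*t^2 + 39*t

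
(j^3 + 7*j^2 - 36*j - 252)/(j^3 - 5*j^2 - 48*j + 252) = (j + 6)/(j - 6)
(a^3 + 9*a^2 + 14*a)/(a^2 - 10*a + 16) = a*(a^2 + 9*a + 14)/(a^2 - 10*a + 16)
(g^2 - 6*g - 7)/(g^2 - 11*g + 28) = (g + 1)/(g - 4)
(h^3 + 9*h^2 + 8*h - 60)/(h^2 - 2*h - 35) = (h^2 + 4*h - 12)/(h - 7)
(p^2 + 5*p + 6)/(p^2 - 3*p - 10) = (p + 3)/(p - 5)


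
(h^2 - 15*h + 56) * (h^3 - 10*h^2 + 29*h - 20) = h^5 - 25*h^4 + 235*h^3 - 1015*h^2 + 1924*h - 1120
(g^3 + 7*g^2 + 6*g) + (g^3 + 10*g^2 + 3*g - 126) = 2*g^3 + 17*g^2 + 9*g - 126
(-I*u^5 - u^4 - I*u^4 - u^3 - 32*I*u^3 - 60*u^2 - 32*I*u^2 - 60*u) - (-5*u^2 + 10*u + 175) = -I*u^5 - u^4 - I*u^4 - u^3 - 32*I*u^3 - 55*u^2 - 32*I*u^2 - 70*u - 175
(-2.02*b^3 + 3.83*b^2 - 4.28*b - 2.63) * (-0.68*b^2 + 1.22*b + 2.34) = 1.3736*b^5 - 5.0688*b^4 + 2.8562*b^3 + 5.529*b^2 - 13.2238*b - 6.1542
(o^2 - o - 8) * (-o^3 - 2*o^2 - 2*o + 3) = -o^5 - o^4 + 8*o^3 + 21*o^2 + 13*o - 24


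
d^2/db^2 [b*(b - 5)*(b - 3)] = 6*b - 16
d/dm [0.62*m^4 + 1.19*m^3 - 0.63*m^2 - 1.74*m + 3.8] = 2.48*m^3 + 3.57*m^2 - 1.26*m - 1.74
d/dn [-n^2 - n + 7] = -2*n - 1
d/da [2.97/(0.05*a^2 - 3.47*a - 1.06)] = (10.3059 - 0.297*a)/(-0.05*a^2 + 3.47*a + 1.06)^2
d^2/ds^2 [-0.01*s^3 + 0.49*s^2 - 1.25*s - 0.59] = 0.98 - 0.06*s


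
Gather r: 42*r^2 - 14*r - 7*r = 42*r^2 - 21*r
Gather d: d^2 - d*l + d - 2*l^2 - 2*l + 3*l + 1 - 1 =d^2 + d*(1 - l) - 2*l^2 + l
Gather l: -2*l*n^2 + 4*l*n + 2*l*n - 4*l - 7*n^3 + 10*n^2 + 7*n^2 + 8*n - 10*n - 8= l*(-2*n^2 + 6*n - 4) - 7*n^3 + 17*n^2 - 2*n - 8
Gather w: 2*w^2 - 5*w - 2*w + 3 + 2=2*w^2 - 7*w + 5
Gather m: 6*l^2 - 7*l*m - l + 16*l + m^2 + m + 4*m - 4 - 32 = 6*l^2 + 15*l + m^2 + m*(5 - 7*l) - 36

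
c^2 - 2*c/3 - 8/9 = (c - 4/3)*(c + 2/3)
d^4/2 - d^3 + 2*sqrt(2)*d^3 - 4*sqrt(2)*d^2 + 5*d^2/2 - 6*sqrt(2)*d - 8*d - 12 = (d/2 + sqrt(2))*(d - 3)*(d + 1)*(d + 2*sqrt(2))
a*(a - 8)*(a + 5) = a^3 - 3*a^2 - 40*a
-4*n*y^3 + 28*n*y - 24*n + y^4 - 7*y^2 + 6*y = (-4*n + y)*(y - 2)*(y - 1)*(y + 3)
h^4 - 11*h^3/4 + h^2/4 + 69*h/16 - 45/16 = (h - 3/2)^2*(h - 1)*(h + 5/4)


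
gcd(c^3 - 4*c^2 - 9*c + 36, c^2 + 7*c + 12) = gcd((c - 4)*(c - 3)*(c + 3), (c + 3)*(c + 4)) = c + 3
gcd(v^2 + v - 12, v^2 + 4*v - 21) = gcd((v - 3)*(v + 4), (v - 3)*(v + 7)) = v - 3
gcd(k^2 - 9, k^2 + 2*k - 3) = k + 3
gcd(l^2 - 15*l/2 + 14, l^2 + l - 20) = l - 4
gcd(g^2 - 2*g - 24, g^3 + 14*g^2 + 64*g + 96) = g + 4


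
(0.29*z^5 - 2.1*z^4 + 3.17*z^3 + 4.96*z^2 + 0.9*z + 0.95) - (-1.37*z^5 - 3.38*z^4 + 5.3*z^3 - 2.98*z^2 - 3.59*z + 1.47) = 1.66*z^5 + 1.28*z^4 - 2.13*z^3 + 7.94*z^2 + 4.49*z - 0.52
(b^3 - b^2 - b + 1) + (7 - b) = b^3 - b^2 - 2*b + 8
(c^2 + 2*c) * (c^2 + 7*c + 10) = c^4 + 9*c^3 + 24*c^2 + 20*c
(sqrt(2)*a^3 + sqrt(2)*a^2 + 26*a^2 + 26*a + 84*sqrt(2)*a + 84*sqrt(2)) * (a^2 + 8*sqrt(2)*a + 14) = sqrt(2)*a^5 + sqrt(2)*a^4 + 42*a^4 + 42*a^3 + 306*sqrt(2)*a^3 + 306*sqrt(2)*a^2 + 1708*a^2 + 1176*sqrt(2)*a + 1708*a + 1176*sqrt(2)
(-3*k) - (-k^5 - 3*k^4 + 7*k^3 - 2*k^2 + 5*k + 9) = k^5 + 3*k^4 - 7*k^3 + 2*k^2 - 8*k - 9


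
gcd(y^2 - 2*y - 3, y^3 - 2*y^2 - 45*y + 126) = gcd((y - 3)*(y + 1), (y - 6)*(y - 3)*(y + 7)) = y - 3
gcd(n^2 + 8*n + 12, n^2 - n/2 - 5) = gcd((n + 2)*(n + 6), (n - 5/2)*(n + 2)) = n + 2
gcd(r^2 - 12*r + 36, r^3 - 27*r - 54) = r - 6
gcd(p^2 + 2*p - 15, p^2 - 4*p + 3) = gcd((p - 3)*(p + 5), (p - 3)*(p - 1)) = p - 3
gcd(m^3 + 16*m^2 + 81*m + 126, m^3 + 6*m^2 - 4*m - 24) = m + 6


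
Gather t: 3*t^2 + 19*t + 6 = 3*t^2 + 19*t + 6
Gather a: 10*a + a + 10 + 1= 11*a + 11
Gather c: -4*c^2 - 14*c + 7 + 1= -4*c^2 - 14*c + 8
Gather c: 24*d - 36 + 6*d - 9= 30*d - 45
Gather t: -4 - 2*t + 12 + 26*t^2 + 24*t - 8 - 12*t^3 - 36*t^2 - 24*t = -12*t^3 - 10*t^2 - 2*t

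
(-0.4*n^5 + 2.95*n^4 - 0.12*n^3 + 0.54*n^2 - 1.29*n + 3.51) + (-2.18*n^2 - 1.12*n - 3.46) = -0.4*n^5 + 2.95*n^4 - 0.12*n^3 - 1.64*n^2 - 2.41*n + 0.0499999999999998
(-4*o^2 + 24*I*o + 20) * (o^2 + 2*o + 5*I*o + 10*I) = -4*o^4 - 8*o^3 + 4*I*o^3 - 100*o^2 + 8*I*o^2 - 200*o + 100*I*o + 200*I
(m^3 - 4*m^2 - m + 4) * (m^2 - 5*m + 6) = m^5 - 9*m^4 + 25*m^3 - 15*m^2 - 26*m + 24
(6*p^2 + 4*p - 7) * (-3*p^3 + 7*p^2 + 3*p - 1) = -18*p^5 + 30*p^4 + 67*p^3 - 43*p^2 - 25*p + 7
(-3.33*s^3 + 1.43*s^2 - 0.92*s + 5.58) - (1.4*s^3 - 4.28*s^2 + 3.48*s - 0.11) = -4.73*s^3 + 5.71*s^2 - 4.4*s + 5.69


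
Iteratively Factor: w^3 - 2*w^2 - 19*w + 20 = (w - 5)*(w^2 + 3*w - 4) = (w - 5)*(w - 1)*(w + 4)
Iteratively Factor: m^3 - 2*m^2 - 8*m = (m - 4)*(m^2 + 2*m) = m*(m - 4)*(m + 2)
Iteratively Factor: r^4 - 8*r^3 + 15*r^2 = (r - 5)*(r^3 - 3*r^2) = (r - 5)*(r - 3)*(r^2) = r*(r - 5)*(r - 3)*(r)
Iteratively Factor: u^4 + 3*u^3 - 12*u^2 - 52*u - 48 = (u + 2)*(u^3 + u^2 - 14*u - 24) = (u - 4)*(u + 2)*(u^2 + 5*u + 6) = (u - 4)*(u + 2)^2*(u + 3)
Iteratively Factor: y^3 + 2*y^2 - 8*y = (y)*(y^2 + 2*y - 8) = y*(y + 4)*(y - 2)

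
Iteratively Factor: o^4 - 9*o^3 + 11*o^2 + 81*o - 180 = (o + 3)*(o^3 - 12*o^2 + 47*o - 60) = (o - 4)*(o + 3)*(o^2 - 8*o + 15) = (o - 4)*(o - 3)*(o + 3)*(o - 5)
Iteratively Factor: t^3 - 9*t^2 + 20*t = (t - 5)*(t^2 - 4*t) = t*(t - 5)*(t - 4)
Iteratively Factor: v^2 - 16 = (v - 4)*(v + 4)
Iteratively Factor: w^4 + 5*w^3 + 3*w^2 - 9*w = (w - 1)*(w^3 + 6*w^2 + 9*w) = (w - 1)*(w + 3)*(w^2 + 3*w) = (w - 1)*(w + 3)^2*(w)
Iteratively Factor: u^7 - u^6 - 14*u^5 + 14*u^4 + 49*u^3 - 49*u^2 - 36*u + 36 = (u + 2)*(u^6 - 3*u^5 - 8*u^4 + 30*u^3 - 11*u^2 - 27*u + 18) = (u + 2)*(u + 3)*(u^5 - 6*u^4 + 10*u^3 - 11*u + 6) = (u + 1)*(u + 2)*(u + 3)*(u^4 - 7*u^3 + 17*u^2 - 17*u + 6) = (u - 2)*(u + 1)*(u + 2)*(u + 3)*(u^3 - 5*u^2 + 7*u - 3) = (u - 3)*(u - 2)*(u + 1)*(u + 2)*(u + 3)*(u^2 - 2*u + 1) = (u - 3)*(u - 2)*(u - 1)*(u + 1)*(u + 2)*(u + 3)*(u - 1)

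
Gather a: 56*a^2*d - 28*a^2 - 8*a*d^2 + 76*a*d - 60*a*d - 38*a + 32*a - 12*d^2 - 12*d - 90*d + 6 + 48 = a^2*(56*d - 28) + a*(-8*d^2 + 16*d - 6) - 12*d^2 - 102*d + 54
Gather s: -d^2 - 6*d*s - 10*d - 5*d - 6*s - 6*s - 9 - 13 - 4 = -d^2 - 15*d + s*(-6*d - 12) - 26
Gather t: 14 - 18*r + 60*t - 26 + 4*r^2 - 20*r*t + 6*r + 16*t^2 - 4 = 4*r^2 - 12*r + 16*t^2 + t*(60 - 20*r) - 16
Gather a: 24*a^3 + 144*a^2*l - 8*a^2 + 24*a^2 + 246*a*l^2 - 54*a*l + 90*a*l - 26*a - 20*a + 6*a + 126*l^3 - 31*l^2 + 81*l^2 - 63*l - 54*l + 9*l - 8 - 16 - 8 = 24*a^3 + a^2*(144*l + 16) + a*(246*l^2 + 36*l - 40) + 126*l^3 + 50*l^2 - 108*l - 32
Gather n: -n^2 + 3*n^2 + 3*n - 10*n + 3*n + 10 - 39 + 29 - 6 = 2*n^2 - 4*n - 6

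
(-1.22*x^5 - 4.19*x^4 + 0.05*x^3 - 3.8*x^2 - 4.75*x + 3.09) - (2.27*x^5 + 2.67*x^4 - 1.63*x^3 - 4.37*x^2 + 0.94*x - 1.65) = -3.49*x^5 - 6.86*x^4 + 1.68*x^3 + 0.57*x^2 - 5.69*x + 4.74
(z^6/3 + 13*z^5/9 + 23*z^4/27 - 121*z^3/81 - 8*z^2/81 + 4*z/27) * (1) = z^6/3 + 13*z^5/9 + 23*z^4/27 - 121*z^3/81 - 8*z^2/81 + 4*z/27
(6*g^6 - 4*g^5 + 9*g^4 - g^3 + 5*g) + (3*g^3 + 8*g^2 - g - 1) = 6*g^6 - 4*g^5 + 9*g^4 + 2*g^3 + 8*g^2 + 4*g - 1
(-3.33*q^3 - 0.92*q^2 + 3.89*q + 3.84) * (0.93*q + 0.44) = -3.0969*q^4 - 2.3208*q^3 + 3.2129*q^2 + 5.2828*q + 1.6896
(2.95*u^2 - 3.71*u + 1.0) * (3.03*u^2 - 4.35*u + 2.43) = 8.9385*u^4 - 24.0738*u^3 + 26.337*u^2 - 13.3653*u + 2.43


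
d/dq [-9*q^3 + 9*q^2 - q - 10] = -27*q^2 + 18*q - 1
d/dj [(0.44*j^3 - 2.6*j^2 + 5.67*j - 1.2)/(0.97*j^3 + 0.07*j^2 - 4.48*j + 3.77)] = (2.5528*j^4 - 14.9422*j^3 + 19.7195*j^2 - 19.436*j + 15.9999)/(0.9409*j^6 + 0.1358*j^5 - 8.6863*j^4 + 6.6866*j^3 + 20.5982*j^2 - 33.7792*j + 14.2129)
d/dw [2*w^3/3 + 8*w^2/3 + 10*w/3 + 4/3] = 2*w^2 + 16*w/3 + 10/3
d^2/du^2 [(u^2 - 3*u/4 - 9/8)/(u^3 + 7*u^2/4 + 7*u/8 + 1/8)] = 2*(512*u^6 - 1152*u^5 - 6816*u^4 - 10136*u^3 - 6852*u^2 - 2178*u - 265)/(512*u^9 + 2688*u^8 + 6048*u^7 + 7640*u^6 + 5964*u^5 + 2982*u^4 + 955*u^3 + 189*u^2 + 21*u + 1)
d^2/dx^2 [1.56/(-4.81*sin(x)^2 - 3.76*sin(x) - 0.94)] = (144.369264*sin(x)^4 + 84.640608*sin(x)^3 - 222.712776*sin(x)^2 - 174.79488*sin(x) - 30.002544)/(4.81*sin(x)^2 + 3.76*sin(x) + 0.94)^3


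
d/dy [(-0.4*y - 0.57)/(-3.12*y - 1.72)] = (-3.402048*y - 1.875488)/(3.12*y + 1.72)^3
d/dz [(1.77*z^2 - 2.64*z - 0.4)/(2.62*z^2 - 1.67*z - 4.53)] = (3.9609*z^2 - 13.9402*z + 11.2912)/(6.8644*z^4 - 8.7508*z^3 - 20.9483*z^2 + 15.1302*z + 20.5209)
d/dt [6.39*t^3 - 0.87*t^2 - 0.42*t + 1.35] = 19.17*t^2 - 1.74*t - 0.42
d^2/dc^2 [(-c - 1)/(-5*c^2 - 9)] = 10*(20*c^2*(c + 1) - (3*c + 1)*(5*c^2 + 9))/(5*c^2 + 9)^3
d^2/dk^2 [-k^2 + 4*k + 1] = -2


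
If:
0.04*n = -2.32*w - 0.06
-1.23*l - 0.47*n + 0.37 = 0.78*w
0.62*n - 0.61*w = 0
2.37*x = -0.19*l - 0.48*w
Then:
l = 0.33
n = -0.03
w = -0.03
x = -0.02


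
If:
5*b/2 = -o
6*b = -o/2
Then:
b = 0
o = 0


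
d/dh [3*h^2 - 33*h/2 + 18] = 6*h - 33/2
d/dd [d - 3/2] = 1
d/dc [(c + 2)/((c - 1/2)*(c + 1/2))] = 4*(-4*c^2 - 16*c - 1)/(16*c^4 - 8*c^2 + 1)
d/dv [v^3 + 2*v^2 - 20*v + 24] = 3*v^2 + 4*v - 20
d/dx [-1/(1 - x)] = -1/(x - 1)^2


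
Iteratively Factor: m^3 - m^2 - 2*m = (m - 2)*(m^2 + m) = m*(m - 2)*(m + 1)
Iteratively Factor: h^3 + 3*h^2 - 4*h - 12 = (h + 3)*(h^2 - 4) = (h - 2)*(h + 3)*(h + 2)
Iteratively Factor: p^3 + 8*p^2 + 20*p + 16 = (p + 2)*(p^2 + 6*p + 8) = (p + 2)*(p + 4)*(p + 2)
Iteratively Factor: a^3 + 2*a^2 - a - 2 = (a - 1)*(a^2 + 3*a + 2) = (a - 1)*(a + 1)*(a + 2)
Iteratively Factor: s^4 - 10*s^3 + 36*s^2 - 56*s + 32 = (s - 2)*(s^3 - 8*s^2 + 20*s - 16) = (s - 4)*(s - 2)*(s^2 - 4*s + 4) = (s - 4)*(s - 2)^2*(s - 2)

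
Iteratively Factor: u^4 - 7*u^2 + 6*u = (u - 1)*(u^3 + u^2 - 6*u) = u*(u - 1)*(u^2 + u - 6) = u*(u - 1)*(u + 3)*(u - 2)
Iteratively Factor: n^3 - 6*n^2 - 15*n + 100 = (n - 5)*(n^2 - n - 20) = (n - 5)*(n + 4)*(n - 5)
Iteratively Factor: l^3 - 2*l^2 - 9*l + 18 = (l - 2)*(l^2 - 9) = (l - 2)*(l + 3)*(l - 3)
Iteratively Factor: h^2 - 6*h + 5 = (h - 1)*(h - 5)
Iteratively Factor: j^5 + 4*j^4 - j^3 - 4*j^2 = (j - 1)*(j^4 + 5*j^3 + 4*j^2) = j*(j - 1)*(j^3 + 5*j^2 + 4*j) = j*(j - 1)*(j + 4)*(j^2 + j) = j^2*(j - 1)*(j + 4)*(j + 1)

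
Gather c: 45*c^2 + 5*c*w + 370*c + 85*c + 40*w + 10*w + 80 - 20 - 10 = 45*c^2 + c*(5*w + 455) + 50*w + 50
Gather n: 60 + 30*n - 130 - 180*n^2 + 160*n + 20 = -180*n^2 + 190*n - 50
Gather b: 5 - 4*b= 5 - 4*b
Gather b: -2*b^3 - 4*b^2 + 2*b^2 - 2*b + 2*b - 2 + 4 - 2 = -2*b^3 - 2*b^2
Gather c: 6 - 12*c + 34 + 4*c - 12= 28 - 8*c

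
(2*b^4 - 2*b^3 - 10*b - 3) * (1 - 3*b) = -6*b^5 + 8*b^4 - 2*b^3 + 30*b^2 - b - 3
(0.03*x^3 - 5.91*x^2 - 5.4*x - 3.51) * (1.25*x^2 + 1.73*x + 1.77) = 0.0375*x^5 - 7.3356*x^4 - 16.9212*x^3 - 24.1902*x^2 - 15.6303*x - 6.2127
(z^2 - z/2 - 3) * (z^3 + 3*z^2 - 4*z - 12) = z^5 + 5*z^4/2 - 17*z^3/2 - 19*z^2 + 18*z + 36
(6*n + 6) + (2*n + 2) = 8*n + 8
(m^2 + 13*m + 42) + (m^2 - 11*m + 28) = 2*m^2 + 2*m + 70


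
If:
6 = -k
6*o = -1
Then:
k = -6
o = -1/6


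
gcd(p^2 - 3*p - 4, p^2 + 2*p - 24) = p - 4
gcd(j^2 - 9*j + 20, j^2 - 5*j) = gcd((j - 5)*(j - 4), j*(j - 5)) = j - 5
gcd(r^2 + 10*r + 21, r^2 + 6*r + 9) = r + 3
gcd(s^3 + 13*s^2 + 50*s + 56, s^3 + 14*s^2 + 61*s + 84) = s^2 + 11*s + 28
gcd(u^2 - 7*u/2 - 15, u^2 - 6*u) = u - 6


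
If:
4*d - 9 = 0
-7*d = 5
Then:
No Solution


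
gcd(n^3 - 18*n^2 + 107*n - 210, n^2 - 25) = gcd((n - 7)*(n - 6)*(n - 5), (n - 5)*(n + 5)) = n - 5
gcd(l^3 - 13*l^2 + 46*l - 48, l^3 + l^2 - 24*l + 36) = l^2 - 5*l + 6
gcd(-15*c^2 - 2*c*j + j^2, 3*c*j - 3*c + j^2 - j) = 3*c + j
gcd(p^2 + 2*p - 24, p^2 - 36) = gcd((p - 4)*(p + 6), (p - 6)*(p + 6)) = p + 6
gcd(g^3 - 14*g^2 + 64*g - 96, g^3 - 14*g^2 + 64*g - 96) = g^3 - 14*g^2 + 64*g - 96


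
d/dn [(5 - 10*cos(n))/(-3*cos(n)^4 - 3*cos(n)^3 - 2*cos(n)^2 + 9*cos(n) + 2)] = 80*(18*cos(n)^4 - 5*cos(n)^2 - 4*cos(n) + 13)*sin(n)/(12*sin(n)^4 - 32*sin(n)^2 - 27*cos(n) + 3*cos(3*n) + 12)^2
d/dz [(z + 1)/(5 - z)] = 6/(z - 5)^2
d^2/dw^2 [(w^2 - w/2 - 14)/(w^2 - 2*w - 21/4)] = 8*(24*w^3 - 420*w^2 + 1218*w - 1547)/(64*w^6 - 384*w^5 - 240*w^4 + 3520*w^3 + 1260*w^2 - 10584*w - 9261)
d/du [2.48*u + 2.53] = 2.48000000000000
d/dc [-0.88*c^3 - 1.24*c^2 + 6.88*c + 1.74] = -2.64*c^2 - 2.48*c + 6.88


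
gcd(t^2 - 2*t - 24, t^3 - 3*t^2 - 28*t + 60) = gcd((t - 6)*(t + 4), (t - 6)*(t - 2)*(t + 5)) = t - 6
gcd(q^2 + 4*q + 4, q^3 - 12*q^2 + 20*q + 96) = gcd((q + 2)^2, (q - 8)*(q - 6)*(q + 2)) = q + 2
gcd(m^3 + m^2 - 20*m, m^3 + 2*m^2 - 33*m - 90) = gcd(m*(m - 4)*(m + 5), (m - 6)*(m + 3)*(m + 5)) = m + 5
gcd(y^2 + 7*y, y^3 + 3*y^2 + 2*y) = y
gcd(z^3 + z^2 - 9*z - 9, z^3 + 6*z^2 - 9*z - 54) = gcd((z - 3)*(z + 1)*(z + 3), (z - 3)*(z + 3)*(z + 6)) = z^2 - 9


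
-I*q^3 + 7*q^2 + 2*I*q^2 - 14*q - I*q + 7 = (q - 1)*(q + 7*I)*(-I*q + I)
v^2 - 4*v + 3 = (v - 3)*(v - 1)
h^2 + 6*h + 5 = (h + 1)*(h + 5)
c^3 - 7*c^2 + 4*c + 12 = (c - 6)*(c - 2)*(c + 1)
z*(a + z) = a*z + z^2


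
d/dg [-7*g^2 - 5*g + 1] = -14*g - 5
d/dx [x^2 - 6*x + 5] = 2*x - 6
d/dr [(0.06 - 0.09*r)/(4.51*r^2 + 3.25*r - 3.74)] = (0.4059*r^2 - 0.5412*r + 0.1416)/(20.3401*r^4 + 29.315*r^3 - 23.1723*r^2 - 24.31*r + 13.9876)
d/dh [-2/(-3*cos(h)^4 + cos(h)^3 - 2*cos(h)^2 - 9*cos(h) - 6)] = 2*(12*cos(h)^3 - 3*cos(h)^2 + 4*cos(h) + 9)*sin(h)/(3*cos(h)^4 - cos(h)^3 + 2*cos(h)^2 + 9*cos(h) + 6)^2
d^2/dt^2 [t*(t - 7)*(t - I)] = 6*t - 14 - 2*I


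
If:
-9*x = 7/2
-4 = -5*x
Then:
No Solution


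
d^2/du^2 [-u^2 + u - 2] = -2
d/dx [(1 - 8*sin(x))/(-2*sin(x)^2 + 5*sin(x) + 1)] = (-16*sin(x)^2 + 4*sin(x) - 13)*cos(x)/(5*sin(x) + cos(2*x))^2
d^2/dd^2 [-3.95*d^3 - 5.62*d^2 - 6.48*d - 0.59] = -23.7*d - 11.24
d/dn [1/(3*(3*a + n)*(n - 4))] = ((4 - n)*(3*a + n) - (n - 4)^2)/(3*(3*a + n)^2*(n - 4)^3)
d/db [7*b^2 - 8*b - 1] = 14*b - 8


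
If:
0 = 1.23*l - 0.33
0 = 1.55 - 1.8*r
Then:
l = 0.27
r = 0.86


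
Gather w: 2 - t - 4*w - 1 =-t - 4*w + 1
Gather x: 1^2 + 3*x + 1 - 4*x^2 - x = -4*x^2 + 2*x + 2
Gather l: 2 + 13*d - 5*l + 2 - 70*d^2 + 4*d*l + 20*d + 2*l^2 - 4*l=-70*d^2 + 33*d + 2*l^2 + l*(4*d - 9) + 4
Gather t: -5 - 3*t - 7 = -3*t - 12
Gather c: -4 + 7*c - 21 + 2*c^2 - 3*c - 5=2*c^2 + 4*c - 30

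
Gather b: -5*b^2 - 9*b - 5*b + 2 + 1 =-5*b^2 - 14*b + 3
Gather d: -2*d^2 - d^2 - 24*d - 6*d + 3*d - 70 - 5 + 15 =-3*d^2 - 27*d - 60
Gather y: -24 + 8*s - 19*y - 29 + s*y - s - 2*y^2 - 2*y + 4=7*s - 2*y^2 + y*(s - 21) - 49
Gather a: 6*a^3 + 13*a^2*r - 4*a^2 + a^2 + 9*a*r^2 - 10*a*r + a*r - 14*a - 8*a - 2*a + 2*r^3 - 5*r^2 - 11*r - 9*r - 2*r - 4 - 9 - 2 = 6*a^3 + a^2*(13*r - 3) + a*(9*r^2 - 9*r - 24) + 2*r^3 - 5*r^2 - 22*r - 15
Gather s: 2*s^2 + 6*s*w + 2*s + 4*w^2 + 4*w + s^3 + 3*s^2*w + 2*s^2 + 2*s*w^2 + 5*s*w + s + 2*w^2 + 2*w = s^3 + s^2*(3*w + 4) + s*(2*w^2 + 11*w + 3) + 6*w^2 + 6*w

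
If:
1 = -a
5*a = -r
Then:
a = -1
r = 5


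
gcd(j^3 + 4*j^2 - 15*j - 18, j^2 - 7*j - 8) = j + 1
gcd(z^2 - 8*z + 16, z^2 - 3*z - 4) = z - 4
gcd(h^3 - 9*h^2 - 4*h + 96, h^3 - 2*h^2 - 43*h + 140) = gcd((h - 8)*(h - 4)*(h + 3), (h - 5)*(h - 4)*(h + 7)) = h - 4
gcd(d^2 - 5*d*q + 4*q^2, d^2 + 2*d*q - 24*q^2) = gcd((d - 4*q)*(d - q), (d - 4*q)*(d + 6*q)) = -d + 4*q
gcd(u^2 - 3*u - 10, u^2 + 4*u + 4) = u + 2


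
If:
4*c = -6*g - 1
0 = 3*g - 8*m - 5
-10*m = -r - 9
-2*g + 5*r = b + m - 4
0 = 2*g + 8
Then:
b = -1097/8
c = 23/4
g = -4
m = -17/8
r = -121/4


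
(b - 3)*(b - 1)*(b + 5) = b^3 + b^2 - 17*b + 15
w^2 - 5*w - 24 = (w - 8)*(w + 3)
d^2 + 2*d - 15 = (d - 3)*(d + 5)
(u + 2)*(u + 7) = u^2 + 9*u + 14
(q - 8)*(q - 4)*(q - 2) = q^3 - 14*q^2 + 56*q - 64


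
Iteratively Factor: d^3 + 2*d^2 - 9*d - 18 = (d + 3)*(d^2 - d - 6) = (d - 3)*(d + 3)*(d + 2)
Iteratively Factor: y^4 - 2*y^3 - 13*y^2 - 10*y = (y + 2)*(y^3 - 4*y^2 - 5*y) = (y - 5)*(y + 2)*(y^2 + y) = (y - 5)*(y + 1)*(y + 2)*(y)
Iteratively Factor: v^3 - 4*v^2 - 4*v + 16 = (v - 4)*(v^2 - 4) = (v - 4)*(v + 2)*(v - 2)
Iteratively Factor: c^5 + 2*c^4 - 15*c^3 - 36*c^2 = (c + 3)*(c^4 - c^3 - 12*c^2) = c*(c + 3)*(c^3 - c^2 - 12*c) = c^2*(c + 3)*(c^2 - c - 12) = c^2*(c - 4)*(c + 3)*(c + 3)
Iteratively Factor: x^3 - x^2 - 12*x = (x - 4)*(x^2 + 3*x) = x*(x - 4)*(x + 3)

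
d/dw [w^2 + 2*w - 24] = 2*w + 2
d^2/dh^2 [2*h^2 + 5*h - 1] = 4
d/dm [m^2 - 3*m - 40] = 2*m - 3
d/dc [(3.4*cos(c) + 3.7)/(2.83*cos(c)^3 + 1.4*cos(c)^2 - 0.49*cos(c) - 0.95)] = (19.244*cos(c)^3 + 36.173*cos(c)^2 + 10.36*cos(c) + 1.417)*sin(c)/(8.0089*cos(c)^6 + 7.924*cos(c)^5 - 0.8134*cos(c)^4 - 6.749*cos(c)^3 - 2.4199*cos(c)^2 + 0.931*cos(c) + 0.9025)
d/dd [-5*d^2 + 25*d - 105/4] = 25 - 10*d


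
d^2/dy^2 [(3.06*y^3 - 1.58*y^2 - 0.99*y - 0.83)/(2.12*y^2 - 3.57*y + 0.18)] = (-1.13686837721616e-13*y^4 + 42.84834*y^3 - 30.56268*y^2 + 40.5522*y - 21.89781)/(9.528128*y^6 - 48.135024*y^5 + 83.48454*y^4 - 53.673165*y^3 + 7.08831*y^2 - 0.347004*y + 0.005832)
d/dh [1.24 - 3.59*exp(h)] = -3.59*exp(h)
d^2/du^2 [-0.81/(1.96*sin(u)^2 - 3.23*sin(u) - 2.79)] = (-12.446784*sin(u)^4 + 15.383844*sin(u)^3 - 7.498089*sin(u)^2 - 23.468211*sin(u) + 25.760106)/(-1.96*sin(u)^2 + 3.23*sin(u) + 2.79)^3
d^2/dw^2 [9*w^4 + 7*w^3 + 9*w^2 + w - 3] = 108*w^2 + 42*w + 18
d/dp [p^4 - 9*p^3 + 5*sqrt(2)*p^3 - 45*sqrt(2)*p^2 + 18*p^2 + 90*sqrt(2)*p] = 4*p^3 - 27*p^2 + 15*sqrt(2)*p^2 - 90*sqrt(2)*p + 36*p + 90*sqrt(2)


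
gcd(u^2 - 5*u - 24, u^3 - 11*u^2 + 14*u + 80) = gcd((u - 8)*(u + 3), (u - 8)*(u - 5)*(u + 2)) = u - 8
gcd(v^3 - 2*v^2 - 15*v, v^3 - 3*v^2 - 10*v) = v^2 - 5*v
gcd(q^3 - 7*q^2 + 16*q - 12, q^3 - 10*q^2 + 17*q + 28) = 1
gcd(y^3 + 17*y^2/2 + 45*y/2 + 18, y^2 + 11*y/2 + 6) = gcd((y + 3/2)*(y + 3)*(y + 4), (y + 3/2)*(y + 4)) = y^2 + 11*y/2 + 6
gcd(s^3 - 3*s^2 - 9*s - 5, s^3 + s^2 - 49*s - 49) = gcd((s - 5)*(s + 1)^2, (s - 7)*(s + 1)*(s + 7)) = s + 1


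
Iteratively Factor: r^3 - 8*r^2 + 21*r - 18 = (r - 2)*(r^2 - 6*r + 9) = (r - 3)*(r - 2)*(r - 3)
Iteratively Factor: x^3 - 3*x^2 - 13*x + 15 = (x - 1)*(x^2 - 2*x - 15) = (x - 5)*(x - 1)*(x + 3)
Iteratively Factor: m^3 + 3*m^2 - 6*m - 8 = (m + 4)*(m^2 - m - 2) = (m + 1)*(m + 4)*(m - 2)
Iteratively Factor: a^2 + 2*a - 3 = (a + 3)*(a - 1)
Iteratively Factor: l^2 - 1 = (l + 1)*(l - 1)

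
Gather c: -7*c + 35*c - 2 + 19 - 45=28*c - 28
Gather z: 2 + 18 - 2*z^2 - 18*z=-2*z^2 - 18*z + 20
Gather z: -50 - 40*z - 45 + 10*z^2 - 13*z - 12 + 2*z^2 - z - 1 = 12*z^2 - 54*z - 108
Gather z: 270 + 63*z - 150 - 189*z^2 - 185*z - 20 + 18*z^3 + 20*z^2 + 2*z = 18*z^3 - 169*z^2 - 120*z + 100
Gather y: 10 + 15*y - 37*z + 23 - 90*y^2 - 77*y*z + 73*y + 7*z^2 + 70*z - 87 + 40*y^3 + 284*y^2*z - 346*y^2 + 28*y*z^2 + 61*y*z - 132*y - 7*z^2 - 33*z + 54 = 40*y^3 + y^2*(284*z - 436) + y*(28*z^2 - 16*z - 44)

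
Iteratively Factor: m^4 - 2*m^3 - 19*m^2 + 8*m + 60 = (m + 3)*(m^3 - 5*m^2 - 4*m + 20) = (m + 2)*(m + 3)*(m^2 - 7*m + 10) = (m - 2)*(m + 2)*(m + 3)*(m - 5)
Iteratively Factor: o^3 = (o)*(o^2) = o^2*(o)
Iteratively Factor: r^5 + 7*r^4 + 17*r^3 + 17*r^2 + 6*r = (r + 1)*(r^4 + 6*r^3 + 11*r^2 + 6*r) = (r + 1)^2*(r^3 + 5*r^2 + 6*r) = (r + 1)^2*(r + 3)*(r^2 + 2*r) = r*(r + 1)^2*(r + 3)*(r + 2)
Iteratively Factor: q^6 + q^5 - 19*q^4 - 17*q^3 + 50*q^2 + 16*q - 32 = (q + 4)*(q^5 - 3*q^4 - 7*q^3 + 11*q^2 + 6*q - 8) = (q - 4)*(q + 4)*(q^4 + q^3 - 3*q^2 - q + 2) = (q - 4)*(q - 1)*(q + 4)*(q^3 + 2*q^2 - q - 2) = (q - 4)*(q - 1)^2*(q + 4)*(q^2 + 3*q + 2) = (q - 4)*(q - 1)^2*(q + 1)*(q + 4)*(q + 2)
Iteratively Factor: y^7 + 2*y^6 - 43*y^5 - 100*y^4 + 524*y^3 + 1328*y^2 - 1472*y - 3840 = (y - 4)*(y^6 + 6*y^5 - 19*y^4 - 176*y^3 - 180*y^2 + 608*y + 960) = (y - 4)*(y + 4)*(y^5 + 2*y^4 - 27*y^3 - 68*y^2 + 92*y + 240) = (y - 4)*(y + 3)*(y + 4)*(y^4 - y^3 - 24*y^2 + 4*y + 80) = (y - 4)*(y + 2)*(y + 3)*(y + 4)*(y^3 - 3*y^2 - 18*y + 40) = (y - 4)*(y + 2)*(y + 3)*(y + 4)^2*(y^2 - 7*y + 10) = (y - 4)*(y - 2)*(y + 2)*(y + 3)*(y + 4)^2*(y - 5)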